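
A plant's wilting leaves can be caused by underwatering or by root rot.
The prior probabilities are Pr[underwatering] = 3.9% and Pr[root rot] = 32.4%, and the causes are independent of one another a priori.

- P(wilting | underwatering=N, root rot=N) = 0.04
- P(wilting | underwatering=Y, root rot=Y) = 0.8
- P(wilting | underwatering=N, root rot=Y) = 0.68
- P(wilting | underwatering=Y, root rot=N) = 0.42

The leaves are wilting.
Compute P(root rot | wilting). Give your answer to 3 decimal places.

Enumerate the 4 (underwatering, root rot) configurations and weight by the priors:
  P(wilting) = 0.04*0.961*0.676 + 0.68*0.961*0.324 + 0.42*0.039*0.676 + 0.8*0.039*0.324
        = 0.025985 + 0.211728 + 0.011073 + 0.010109 = 0.258895
Configurations with root rot contribute 0.221837, so
  P(root rot | wilting) = 0.221837 / 0.258895 ≈ 0.857

P(root rot | wilting) ≈ 0.857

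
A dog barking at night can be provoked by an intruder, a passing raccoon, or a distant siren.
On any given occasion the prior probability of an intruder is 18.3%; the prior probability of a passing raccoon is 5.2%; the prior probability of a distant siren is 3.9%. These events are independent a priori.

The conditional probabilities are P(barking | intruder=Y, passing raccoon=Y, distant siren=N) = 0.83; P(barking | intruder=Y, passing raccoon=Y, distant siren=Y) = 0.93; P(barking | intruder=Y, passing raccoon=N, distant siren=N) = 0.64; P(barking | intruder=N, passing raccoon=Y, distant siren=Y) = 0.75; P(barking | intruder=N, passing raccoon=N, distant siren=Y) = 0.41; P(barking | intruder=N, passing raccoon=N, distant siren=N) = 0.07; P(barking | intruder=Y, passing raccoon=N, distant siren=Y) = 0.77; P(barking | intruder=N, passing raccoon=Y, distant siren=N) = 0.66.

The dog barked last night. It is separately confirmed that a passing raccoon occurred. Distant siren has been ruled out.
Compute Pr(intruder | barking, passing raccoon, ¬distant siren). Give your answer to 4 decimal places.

P(barking | passing raccoon, ¬distant siren) = 0.66×0.817 + 0.83×0.183 = 0.539220 + 0.151890 = 0.691110
The intruder-present share is 0.83×0.183 = 0.151890.
So P(intruder | barking, passing raccoon, ¬distant siren) = 0.151890/0.691110 ≈ 0.2198.

Pr(intruder | barking, passing raccoon, ¬distant siren) ≈ 0.2198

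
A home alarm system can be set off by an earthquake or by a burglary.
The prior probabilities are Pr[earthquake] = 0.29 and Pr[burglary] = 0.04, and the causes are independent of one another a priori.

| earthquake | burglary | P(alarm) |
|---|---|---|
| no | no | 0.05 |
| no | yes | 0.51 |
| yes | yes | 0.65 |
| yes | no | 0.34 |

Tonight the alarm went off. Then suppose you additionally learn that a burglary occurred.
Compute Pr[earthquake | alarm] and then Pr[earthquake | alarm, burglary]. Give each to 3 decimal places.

Pr[earthquake | alarm] ≈ 0.678; Pr[earthquake | alarm, burglary] ≈ 0.342

Sum P(alarm|·) weighted by the priors over the 4 (earthquake, burglary) configurations:
  P(alarm) = 0.05*0.71*0.96 + 0.51*0.71*0.04 + 0.34*0.29*0.96 + 0.65*0.29*0.04
        = 0.034080 + 0.014484 + 0.094656 + 0.007540 = 0.150760
Keeping only the earthquake-present terms gives 0.102196, so
  P(earthquake | alarm) = 0.102196 / 0.150760 ≈ 0.678

With the extra evidence:
Weight on earthquake=true, given the evidence: 0.65·0.29 = 0.188500
The normalizing constant is 0.51·0.71 + 0.65·0.29 = 0.550600
P(earthquake | alarm, burglary) = 0.188500/0.550600 ≈ 0.342
This is intercausal reasoning (explaining away): once burglary accounts for the alarm, earthquake becomes less likely.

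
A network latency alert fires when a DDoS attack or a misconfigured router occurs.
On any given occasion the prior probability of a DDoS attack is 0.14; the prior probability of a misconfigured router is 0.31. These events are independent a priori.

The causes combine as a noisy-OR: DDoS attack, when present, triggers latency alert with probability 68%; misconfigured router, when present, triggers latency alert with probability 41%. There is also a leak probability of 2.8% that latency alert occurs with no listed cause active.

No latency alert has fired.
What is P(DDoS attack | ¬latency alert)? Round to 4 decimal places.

P(DDoS attack | ¬latency alert) ≈ 0.0495

Under noisy-OR, P(latency alert | causes) = 1 − (1−0.028)·∏(1−qᵢ) over the active causes.
Weight on DDoS attack=true, given the evidence: 0.030046 + 0.007965 = 0.038011
Denominator P(¬latency alert): 0.972*0.86*0.69 + 0.57348*0.86*0.31 + 0.31104*0.14*0.69 + 0.183514*0.14*0.31 = 0.767686
Posterior = 0.038011 / 0.767686 ≈ 0.0495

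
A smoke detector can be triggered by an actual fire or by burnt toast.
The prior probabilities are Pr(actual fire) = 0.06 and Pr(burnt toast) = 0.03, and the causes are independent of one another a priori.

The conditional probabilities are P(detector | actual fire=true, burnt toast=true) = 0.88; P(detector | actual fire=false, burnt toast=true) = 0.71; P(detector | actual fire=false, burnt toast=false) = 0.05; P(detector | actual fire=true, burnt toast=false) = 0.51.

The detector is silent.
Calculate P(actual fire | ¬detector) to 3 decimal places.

P(actual fire | ¬detector) ≈ 0.032

Sum P(¬detector|·) weighted by the priors over the 4 (actual fire, burnt toast) configurations:
  P(¬detector) = 0.95·0.94·0.97 + 0.29·0.94·0.03 + 0.49·0.06·0.97 + 0.12·0.06·0.03
        = 0.866210 + 0.008178 + 0.028518 + 0.000216 = 0.903122
Keeping only the actual fire-present terms gives 0.028734, so
  P(actual fire | ¬detector) = 0.028734 / 0.903122 ≈ 0.032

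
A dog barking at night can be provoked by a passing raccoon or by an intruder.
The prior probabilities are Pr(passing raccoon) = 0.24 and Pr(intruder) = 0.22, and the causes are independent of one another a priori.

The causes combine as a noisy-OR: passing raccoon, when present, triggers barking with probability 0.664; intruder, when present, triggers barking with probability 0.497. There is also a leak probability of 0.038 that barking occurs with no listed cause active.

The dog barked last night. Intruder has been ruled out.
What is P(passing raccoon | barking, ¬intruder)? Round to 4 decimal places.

Under noisy-OR, P(barking | causes) = 1 − (1−0.038)·∏(1−qᵢ) over the active causes.
Enumerate both values of passing raccoon and weight by the priors:
  P(barking | ¬intruder) = 0.038*0.76 + 0.676768*0.24
        = 0.028880 + 0.162424 = 0.191304
The terms with passing raccoon present sum to 0.162424, so
  P(passing raccoon | barking, ¬intruder) = 0.162424 / 0.191304 ≈ 0.8490

P(passing raccoon | barking, ¬intruder) ≈ 0.8490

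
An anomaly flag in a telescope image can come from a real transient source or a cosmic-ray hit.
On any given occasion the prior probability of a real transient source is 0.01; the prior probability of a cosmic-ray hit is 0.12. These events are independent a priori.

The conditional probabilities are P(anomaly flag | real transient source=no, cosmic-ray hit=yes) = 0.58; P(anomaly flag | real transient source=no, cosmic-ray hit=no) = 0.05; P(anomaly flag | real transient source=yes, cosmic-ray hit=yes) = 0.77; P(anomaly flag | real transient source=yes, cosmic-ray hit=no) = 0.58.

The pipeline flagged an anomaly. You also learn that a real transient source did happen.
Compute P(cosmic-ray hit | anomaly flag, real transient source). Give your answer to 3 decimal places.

P(cosmic-ray hit | anomaly flag, real transient source) ≈ 0.153

By total probability over both values of cosmic-ray hit:
  P(anomaly flag | real transient source) = 0.58*0.88 + 0.77*0.12
        = 0.510400 + 0.092400 = 0.602800
The terms with cosmic-ray hit present sum to 0.092400, so
  P(cosmic-ray hit | anomaly flag, real transient source) = 0.092400 / 0.602800 ≈ 0.153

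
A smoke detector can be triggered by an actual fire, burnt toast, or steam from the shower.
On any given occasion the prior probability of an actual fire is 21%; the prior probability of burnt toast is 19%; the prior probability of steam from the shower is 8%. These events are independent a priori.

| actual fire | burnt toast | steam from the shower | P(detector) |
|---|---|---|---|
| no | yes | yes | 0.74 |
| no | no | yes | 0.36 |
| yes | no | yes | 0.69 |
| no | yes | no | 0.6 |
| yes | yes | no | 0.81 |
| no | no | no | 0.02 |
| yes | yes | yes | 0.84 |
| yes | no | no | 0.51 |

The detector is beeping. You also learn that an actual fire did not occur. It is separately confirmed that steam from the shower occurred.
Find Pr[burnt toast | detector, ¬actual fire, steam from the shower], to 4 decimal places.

Numerator (weight on configurations with burnt toast): 0.74*0.19 = 0.140600
Normalizer over all consistent configurations: 0.36*0.81 + 0.74*0.19 = 0.432200
Posterior = 0.140600 / 0.432200 ≈ 0.3253

Pr[burnt toast | detector, ¬actual fire, steam from the shower] ≈ 0.3253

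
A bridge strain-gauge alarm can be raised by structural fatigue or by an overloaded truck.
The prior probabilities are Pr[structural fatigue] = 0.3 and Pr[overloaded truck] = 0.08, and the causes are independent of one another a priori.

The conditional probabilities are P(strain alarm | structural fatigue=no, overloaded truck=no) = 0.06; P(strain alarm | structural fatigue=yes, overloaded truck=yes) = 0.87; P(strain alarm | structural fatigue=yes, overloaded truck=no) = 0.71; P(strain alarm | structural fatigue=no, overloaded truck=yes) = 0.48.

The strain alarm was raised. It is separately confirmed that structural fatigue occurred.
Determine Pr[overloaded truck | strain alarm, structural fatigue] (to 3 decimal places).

Enumerate both values of overloaded truck and weight by the priors:
  P(strain alarm | structural fatigue) = 0.71×0.92 + 0.87×0.08
        = 0.653200 + 0.069600 = 0.722800
The terms with overloaded truck present sum to 0.069600, so
  P(overloaded truck | strain alarm, structural fatigue) = 0.069600 / 0.722800 ≈ 0.096

Pr[overloaded truck | strain alarm, structural fatigue] ≈ 0.096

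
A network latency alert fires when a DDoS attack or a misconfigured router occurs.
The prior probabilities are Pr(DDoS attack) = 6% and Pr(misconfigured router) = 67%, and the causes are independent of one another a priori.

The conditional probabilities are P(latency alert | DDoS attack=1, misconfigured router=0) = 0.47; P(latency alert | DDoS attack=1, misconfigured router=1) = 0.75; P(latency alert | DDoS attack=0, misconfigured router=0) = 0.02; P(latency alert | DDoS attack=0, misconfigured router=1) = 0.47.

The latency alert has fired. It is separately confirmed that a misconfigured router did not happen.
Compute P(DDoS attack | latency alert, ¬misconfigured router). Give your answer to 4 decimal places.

P(DDoS attack | latency alert, ¬misconfigured router) ≈ 0.6000

Sum P(latency alert|·) weighted by the priors over both values of DDoS attack:
  P(latency alert | ¬misconfigured router) = 0.02*0.94 + 0.47*0.06
        = 0.018800 + 0.028200 = 0.047000
The terms with DDoS attack present sum to 0.028200, so
  P(DDoS attack | latency alert, ¬misconfigured router) = 0.028200 / 0.047000 ≈ 0.6000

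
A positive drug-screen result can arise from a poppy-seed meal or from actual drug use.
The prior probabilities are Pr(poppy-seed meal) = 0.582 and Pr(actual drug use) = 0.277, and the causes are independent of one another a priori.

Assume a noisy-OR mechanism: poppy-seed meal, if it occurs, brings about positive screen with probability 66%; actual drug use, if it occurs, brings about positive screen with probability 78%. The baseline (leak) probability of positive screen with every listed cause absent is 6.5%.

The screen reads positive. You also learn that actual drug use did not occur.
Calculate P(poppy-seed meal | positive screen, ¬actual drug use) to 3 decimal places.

P(poppy-seed meal | positive screen, ¬actual drug use) ≈ 0.936

Under noisy-OR, P(positive screen | causes) = 1 − (1−0.065)·∏(1−qᵢ) over the active causes.
P(positive screen | ¬actual drug use) = 0.065·0.418 + 0.6821·0.582 = 0.027170 + 0.396982 = 0.424152
The poppy-seed meal-present share is 0.6821·0.582 = 0.396982.
So P(poppy-seed meal | positive screen, ¬actual drug use) = 0.396982/0.424152 ≈ 0.936.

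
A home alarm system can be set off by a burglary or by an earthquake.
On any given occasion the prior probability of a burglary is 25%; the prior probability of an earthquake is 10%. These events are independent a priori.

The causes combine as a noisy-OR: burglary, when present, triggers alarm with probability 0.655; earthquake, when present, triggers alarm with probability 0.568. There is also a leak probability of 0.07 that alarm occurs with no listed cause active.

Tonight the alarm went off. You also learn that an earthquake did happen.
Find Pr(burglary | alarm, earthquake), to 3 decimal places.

Under noisy-OR, P(alarm | causes) = 1 − (1−0.07)·∏(1−qᵢ) over the active causes.
P(alarm | earthquake) = 0.59824*0.75 + 0.861393*0.25 = 0.448680 + 0.215348 = 0.664028
Restricting to configurations with burglary present: 0.861393*0.25 = 0.215348.
So P(burglary | alarm, earthquake) = 0.215348/0.664028 ≈ 0.324.

Pr(burglary | alarm, earthquake) ≈ 0.324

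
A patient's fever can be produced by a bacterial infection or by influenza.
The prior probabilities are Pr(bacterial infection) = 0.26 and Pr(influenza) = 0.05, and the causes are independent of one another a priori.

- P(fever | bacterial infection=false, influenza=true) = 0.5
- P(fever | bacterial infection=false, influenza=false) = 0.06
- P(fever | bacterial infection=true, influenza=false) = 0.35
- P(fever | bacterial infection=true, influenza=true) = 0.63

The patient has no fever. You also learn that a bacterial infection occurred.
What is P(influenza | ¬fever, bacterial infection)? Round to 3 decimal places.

P(influenza | ¬fever, bacterial infection) ≈ 0.029

P(¬fever | bacterial infection) = 0.65*0.95 + 0.37*0.05 = 0.617500 + 0.018500 = 0.636000
Of this, 0.018500 comes from 0.37*0.05 (the influenza=true cases).
P(influenza | ¬fever, bacterial infection) = 0.018500 / 0.636000 ≈ 0.029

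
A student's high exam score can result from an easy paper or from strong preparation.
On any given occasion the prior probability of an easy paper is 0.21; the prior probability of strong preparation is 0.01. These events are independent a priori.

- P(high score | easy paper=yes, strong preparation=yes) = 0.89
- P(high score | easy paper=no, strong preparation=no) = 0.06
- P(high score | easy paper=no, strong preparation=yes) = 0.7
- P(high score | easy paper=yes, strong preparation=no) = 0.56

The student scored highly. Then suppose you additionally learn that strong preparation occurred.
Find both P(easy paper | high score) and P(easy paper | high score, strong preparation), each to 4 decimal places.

P(high score) = 0.06·0.79·0.99 + 0.7·0.79·0.01 + 0.56·0.21·0.99 + 0.89·0.21·0.01 = 0.046926 + 0.005530 + 0.116424 + 0.001869 = 0.170749
The easy paper-present share is 0.116424 + 0.001869 = 0.118293.
Hence the posterior is 0.118293/0.170749 ≈ 0.6928.

Now condition on the additional information:
Sum P(high score|·) weighted by the priors over both values of easy paper:
  P(high score | strong preparation) = 0.7*0.79 + 0.89*0.21
        = 0.553000 + 0.186900 = 0.739900
Keeping only the easy paper-present terms gives 0.186900, so
  P(easy paper | high score, strong preparation) = 0.186900 / 0.739900 ≈ 0.2526

P(easy paper | high score) ≈ 0.6928; P(easy paper | high score, strong preparation) ≈ 0.2526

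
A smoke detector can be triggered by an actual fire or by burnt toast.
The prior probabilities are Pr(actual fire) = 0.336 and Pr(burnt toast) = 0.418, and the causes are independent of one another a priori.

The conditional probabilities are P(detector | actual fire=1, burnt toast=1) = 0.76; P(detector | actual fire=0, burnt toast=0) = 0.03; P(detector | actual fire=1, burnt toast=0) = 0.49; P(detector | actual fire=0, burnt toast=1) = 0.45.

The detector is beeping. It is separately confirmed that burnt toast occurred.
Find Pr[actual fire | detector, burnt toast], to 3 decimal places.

Pr[actual fire | detector, burnt toast] ≈ 0.461

Sum P(detector|·) weighted by the priors over both values of actual fire:
  P(detector | burnt toast) = 0.45·0.664 + 0.76·0.336
        = 0.298800 + 0.255360 = 0.554160
The terms with actual fire present sum to 0.255360, so
  P(actual fire | detector, burnt toast) = 0.255360 / 0.554160 ≈ 0.461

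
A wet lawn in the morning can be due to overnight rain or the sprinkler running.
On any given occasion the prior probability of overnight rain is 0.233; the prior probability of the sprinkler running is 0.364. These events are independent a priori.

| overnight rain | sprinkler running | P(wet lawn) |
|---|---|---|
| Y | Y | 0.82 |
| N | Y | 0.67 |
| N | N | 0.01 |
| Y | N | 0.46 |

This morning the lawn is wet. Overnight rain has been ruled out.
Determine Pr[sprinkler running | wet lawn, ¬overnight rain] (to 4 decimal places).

Pr[sprinkler running | wet lawn, ¬overnight rain] ≈ 0.9746

For the numerator, keep only sprinkler running=true terms: 0.67*0.364 = 0.243880
Denominator P(wet lawn | ¬overnight rain): 0.01*0.636 + 0.67*0.364 = 0.250240
Posterior = 0.243880 / 0.250240 ≈ 0.9746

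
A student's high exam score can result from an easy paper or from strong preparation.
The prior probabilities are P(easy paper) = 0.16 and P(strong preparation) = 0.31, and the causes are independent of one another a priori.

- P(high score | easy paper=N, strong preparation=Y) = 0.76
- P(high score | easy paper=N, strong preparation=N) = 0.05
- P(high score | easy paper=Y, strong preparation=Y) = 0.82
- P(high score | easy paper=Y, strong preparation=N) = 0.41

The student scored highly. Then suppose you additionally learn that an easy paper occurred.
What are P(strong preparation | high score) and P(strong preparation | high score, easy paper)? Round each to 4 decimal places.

For the numerator, keep only strong preparation=true terms: 0.197904 + 0.040672 = 0.238576
The normalizing constant is 0.05×0.84×0.69 + 0.76×0.84×0.31 + 0.41×0.16×0.69 + 0.82×0.16×0.31 = 0.312820
P(strong preparation | high score) = 0.238576/0.312820 ≈ 0.7627

Now condition on the additional information:
For the numerator, keep only strong preparation=true terms: 0.82×0.31 = 0.254200
Denominator P(high score | easy paper): 0.41×0.69 + 0.82×0.31 = 0.537100
Posterior = 0.254200 / 0.537100 ≈ 0.4733
— easy paper explains away the evidence for strong preparation.

P(strong preparation | high score) ≈ 0.7627; P(strong preparation | high score, easy paper) ≈ 0.4733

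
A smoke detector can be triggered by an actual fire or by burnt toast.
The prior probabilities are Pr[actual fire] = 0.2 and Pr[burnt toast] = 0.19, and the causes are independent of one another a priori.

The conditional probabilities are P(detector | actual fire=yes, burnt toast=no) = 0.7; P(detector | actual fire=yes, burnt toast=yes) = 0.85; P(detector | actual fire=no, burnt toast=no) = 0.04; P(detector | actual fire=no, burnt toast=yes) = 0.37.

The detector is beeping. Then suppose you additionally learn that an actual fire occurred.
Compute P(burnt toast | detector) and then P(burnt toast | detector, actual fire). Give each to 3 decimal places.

For the numerator, keep only burnt toast=true terms: 0.056240 + 0.032300 = 0.088540
Denominator P(detector): 0.04×0.8×0.81 + 0.37×0.8×0.19 + 0.7×0.2×0.81 + 0.85×0.2×0.19 = 0.227860
Posterior = 0.088540 / 0.227860 ≈ 0.389

Now also conditioning on actual fire=true:
P(detector | actual fire) = 0.7·0.81 + 0.85·0.19 = 0.567000 + 0.161500 = 0.728500
Of this, 0.161500 comes from 0.85·0.19 (the burnt toast=true cases).
P(burnt toast | detector, actual fire) = 0.161500 / 0.728500 ≈ 0.222

P(burnt toast | detector) ≈ 0.389; P(burnt toast | detector, actual fire) ≈ 0.222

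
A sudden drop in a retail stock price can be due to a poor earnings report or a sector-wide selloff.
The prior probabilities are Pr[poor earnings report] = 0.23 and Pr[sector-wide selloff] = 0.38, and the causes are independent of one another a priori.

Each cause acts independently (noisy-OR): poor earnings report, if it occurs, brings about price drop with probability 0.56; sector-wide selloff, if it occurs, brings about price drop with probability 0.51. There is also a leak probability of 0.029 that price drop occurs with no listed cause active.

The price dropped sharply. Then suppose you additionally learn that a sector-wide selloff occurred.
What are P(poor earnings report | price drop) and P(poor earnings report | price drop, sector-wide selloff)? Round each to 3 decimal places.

P(poor earnings report | price drop) ≈ 0.474; P(poor earnings report | price drop, sector-wide selloff) ≈ 0.311

Under noisy-OR, P(price drop | causes) = 1 − (1−0.029)·∏(1−qᵢ) over the active causes.
P(price drop) = 0.029*0.77*0.62 + 0.52421*0.77*0.38 + 0.57276*0.23*0.62 + 0.790652*0.23*0.38 = 0.013845 + 0.153384 + 0.081676 + 0.069103 = 0.318008
Restricting to configurations with poor earnings report present: 0.081676 + 0.069103 = 0.150779.
Hence the posterior is 0.150779/0.318008 ≈ 0.474.

With the extra evidence:
P(price drop | sector-wide selloff) = 0.52421*0.77 + 0.790652*0.23 = 0.403642 + 0.181850 = 0.585492
Restricting to configurations with poor earnings report present: 0.790652*0.23 = 0.181850.
So P(poor earnings report | price drop, sector-wide selloff) = 0.181850/0.585492 ≈ 0.311.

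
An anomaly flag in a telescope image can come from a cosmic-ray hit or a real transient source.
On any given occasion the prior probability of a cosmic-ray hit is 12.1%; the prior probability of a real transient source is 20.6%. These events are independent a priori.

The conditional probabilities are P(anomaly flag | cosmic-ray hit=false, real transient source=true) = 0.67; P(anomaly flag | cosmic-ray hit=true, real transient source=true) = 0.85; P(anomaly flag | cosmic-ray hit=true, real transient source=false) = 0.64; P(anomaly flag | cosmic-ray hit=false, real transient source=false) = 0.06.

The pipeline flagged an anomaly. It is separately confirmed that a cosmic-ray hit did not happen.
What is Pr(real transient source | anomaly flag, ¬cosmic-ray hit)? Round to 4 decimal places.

Pr(real transient source | anomaly flag, ¬cosmic-ray hit) ≈ 0.7434

Sum P(anomaly flag|·) weighted by the priors over both values of real transient source:
  P(anomaly flag | ¬cosmic-ray hit) = 0.06*0.794 + 0.67*0.206
        = 0.047640 + 0.138020 = 0.185660
Configurations with real transient source contribute 0.138020, so
  P(real transient source | anomaly flag, ¬cosmic-ray hit) = 0.138020 / 0.185660 ≈ 0.7434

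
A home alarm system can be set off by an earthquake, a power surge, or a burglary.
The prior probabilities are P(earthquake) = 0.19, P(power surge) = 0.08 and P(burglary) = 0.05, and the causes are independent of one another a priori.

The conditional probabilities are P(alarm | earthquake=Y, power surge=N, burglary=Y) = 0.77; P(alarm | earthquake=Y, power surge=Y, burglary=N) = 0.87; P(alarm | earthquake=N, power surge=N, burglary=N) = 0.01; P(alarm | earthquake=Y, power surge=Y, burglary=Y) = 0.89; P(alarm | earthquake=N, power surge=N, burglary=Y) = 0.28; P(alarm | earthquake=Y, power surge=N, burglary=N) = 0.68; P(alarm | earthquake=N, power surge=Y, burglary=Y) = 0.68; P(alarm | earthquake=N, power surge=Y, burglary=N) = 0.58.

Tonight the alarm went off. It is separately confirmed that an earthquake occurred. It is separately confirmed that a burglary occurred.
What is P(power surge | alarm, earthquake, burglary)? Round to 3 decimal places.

By total probability over both values of power surge:
  P(alarm | earthquake, burglary) = 0.77×0.92 + 0.89×0.08
        = 0.708400 + 0.071200 = 0.779600
Configurations with power surge contribute 0.071200, so
  P(power surge | alarm, earthquake, burglary) = 0.071200 / 0.779600 ≈ 0.091

P(power surge | alarm, earthquake, burglary) ≈ 0.091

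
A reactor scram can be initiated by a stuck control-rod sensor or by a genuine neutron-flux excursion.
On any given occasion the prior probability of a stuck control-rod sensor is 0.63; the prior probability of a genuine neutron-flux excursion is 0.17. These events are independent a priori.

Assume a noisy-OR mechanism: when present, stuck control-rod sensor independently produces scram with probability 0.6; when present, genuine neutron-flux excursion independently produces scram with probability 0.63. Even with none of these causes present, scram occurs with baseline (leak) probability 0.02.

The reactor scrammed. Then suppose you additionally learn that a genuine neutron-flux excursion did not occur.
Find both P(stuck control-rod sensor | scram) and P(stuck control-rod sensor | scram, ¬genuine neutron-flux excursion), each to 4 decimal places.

P(stuck control-rod sensor | scram) ≈ 0.8985; P(stuck control-rod sensor | scram, ¬genuine neutron-flux excursion) ≈ 0.9810

Under noisy-OR, P(scram | causes) = 1 − (1−0.02)·∏(1−qᵢ) over the active causes.
By total probability over the 4 (stuck control-rod sensor, genuine neutron-flux excursion) configurations:
  P(scram) = 0.02·0.37·0.83 + 0.6374·0.37·0.17 + 0.608·0.63·0.83 + 0.85496·0.63·0.17
        = 0.006142 + 0.040092 + 0.317923 + 0.091566 = 0.455723
Keeping only the stuck control-rod sensor-present terms gives 0.409489, so
  P(stuck control-rod sensor | scram) = 0.409489 / 0.455723 ≈ 0.8985

With the extra evidence:
P(scram | ¬genuine neutron-flux excursion) = 0.02×0.37 + 0.608×0.63 = 0.007400 + 0.383040 = 0.390440
The stuck control-rod sensor-present share is 0.608×0.63 = 0.383040.
So P(stuck control-rod sensor | scram, ¬genuine neutron-flux excursion) = 0.383040/0.390440 ≈ 0.9810.
Ruling out genuine neutron-flux excursion raises the posterior on stuck control-rod sensor — the flip side of explaining away.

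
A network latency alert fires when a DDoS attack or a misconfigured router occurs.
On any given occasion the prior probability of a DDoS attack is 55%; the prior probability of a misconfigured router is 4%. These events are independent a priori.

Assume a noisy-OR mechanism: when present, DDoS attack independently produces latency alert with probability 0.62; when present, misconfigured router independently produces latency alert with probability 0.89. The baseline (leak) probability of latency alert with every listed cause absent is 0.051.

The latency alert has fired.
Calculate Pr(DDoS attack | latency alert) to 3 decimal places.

Pr(DDoS attack | latency alert) ≈ 0.904

Under noisy-OR, P(latency alert | causes) = 1 − (1−0.051)·∏(1−qᵢ) over the active causes.
P(latency alert) = 0.051*0.45*0.96 + 0.89561*0.45*0.04 + 0.63938*0.55*0.96 + 0.960332*0.55*0.04 = 0.022032 + 0.016121 + 0.337593 + 0.021127 = 0.396873
The DDoS attack-present share is 0.337593 + 0.021127 = 0.358720.
Hence the posterior is 0.358720/0.396873 ≈ 0.904.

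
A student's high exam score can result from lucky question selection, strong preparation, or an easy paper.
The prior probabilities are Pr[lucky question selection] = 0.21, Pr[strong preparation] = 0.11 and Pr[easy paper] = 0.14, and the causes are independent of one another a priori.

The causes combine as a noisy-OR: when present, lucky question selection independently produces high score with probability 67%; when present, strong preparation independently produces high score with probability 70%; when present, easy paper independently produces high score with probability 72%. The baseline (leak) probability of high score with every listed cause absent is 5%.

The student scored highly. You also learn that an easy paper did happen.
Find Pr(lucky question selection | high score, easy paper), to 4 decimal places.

Pr(lucky question selection | high score, easy paper) ≈ 0.2446

Under noisy-OR, P(high score | causes) = 1 − (1−0.05)·∏(1−qᵢ) over the active causes.
P(high score | easy paper) = 0.734·0.79·0.89 + 0.9202·0.79·0.11 + 0.91222·0.21·0.89 + 0.973666·0.21·0.11 = 0.516075 + 0.079965 + 0.170494 + 0.022492 = 0.789026
The lucky question selection-present share is 0.170494 + 0.022492 = 0.192986.
P(lucky question selection | high score, easy paper) = 0.192986 / 0.789026 ≈ 0.2446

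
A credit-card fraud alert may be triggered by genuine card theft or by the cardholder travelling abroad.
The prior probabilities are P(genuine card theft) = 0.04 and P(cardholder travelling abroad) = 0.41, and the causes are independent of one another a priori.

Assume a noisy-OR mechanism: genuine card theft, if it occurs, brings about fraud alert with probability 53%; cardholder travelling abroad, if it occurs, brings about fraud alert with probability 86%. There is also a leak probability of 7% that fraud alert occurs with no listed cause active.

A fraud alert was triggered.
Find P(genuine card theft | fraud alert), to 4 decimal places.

P(genuine card theft | fraud alert) ≈ 0.0698

Under noisy-OR, P(fraud alert | causes) = 1 − (1−0.07)·∏(1−qᵢ) over the active causes.
Numerator (weight on configurations with genuine card theft): 0.013284 + 0.015396 = 0.028680
The normalizing constant is 0.07·0.96·0.59 + 0.8698·0.96·0.41 + 0.5629·0.04·0.59 + 0.938806·0.04·0.41 = 0.410681
P(genuine card theft | fraud alert) = 0.028680/0.410681 ≈ 0.0698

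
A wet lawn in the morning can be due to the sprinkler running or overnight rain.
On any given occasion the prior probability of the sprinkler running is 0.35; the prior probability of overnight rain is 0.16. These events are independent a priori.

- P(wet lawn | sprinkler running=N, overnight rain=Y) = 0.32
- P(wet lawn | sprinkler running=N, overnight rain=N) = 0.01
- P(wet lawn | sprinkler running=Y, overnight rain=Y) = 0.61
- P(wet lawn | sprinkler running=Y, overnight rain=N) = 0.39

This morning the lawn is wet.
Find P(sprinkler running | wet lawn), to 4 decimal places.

By total probability over the 4 (sprinkler running, overnight rain) configurations:
  P(wet lawn) = 0.01*0.65*0.84 + 0.32*0.65*0.16 + 0.39*0.35*0.84 + 0.61*0.35*0.16
        = 0.005460 + 0.033280 + 0.114660 + 0.034160 = 0.187560
Keeping only the sprinkler running-present terms gives 0.148820, so
  P(sprinkler running | wet lawn) = 0.148820 / 0.187560 ≈ 0.7935

P(sprinkler running | wet lawn) ≈ 0.7935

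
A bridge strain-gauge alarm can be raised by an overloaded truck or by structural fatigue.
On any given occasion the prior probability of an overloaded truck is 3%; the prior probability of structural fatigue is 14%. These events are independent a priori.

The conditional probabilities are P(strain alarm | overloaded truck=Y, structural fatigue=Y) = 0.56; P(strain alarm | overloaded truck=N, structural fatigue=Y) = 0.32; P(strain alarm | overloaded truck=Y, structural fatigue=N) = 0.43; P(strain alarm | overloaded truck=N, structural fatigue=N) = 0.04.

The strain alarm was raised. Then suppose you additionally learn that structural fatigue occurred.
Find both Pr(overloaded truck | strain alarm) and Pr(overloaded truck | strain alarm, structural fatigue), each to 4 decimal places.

Pr(overloaded truck | strain alarm) ≈ 0.1490; Pr(overloaded truck | strain alarm, structural fatigue) ≈ 0.0513

Weight on overloaded truck=true, given the evidence: 0.011094 + 0.002352 = 0.013446
Normalizer over all consistent configurations: 0.04×0.97×0.86 + 0.32×0.97×0.14 + 0.43×0.03×0.86 + 0.56×0.03×0.14 = 0.090270
Posterior = 0.013446 / 0.090270 ≈ 0.1490

With the extra evidence:
By total probability over both values of overloaded truck:
  P(strain alarm | structural fatigue) = 0.32×0.97 + 0.56×0.03
        = 0.310400 + 0.016800 = 0.327200
Keeping only the overloaded truck-present terms gives 0.016800, so
  P(overloaded truck | strain alarm, structural fatigue) = 0.016800 / 0.327200 ≈ 0.0513
The drop from 0.1490 to 0.0513 is the explaining-away (discounting) effect.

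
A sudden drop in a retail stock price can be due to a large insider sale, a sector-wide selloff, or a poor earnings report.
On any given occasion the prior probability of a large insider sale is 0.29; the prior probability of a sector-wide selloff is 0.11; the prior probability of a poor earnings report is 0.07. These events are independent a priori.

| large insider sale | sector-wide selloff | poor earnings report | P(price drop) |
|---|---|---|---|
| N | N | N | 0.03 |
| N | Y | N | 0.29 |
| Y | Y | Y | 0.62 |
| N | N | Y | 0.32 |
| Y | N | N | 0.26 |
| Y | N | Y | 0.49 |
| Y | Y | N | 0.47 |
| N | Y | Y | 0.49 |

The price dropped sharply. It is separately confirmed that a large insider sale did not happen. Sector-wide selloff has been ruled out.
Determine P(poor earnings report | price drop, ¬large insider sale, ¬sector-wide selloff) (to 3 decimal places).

P(poor earnings report | price drop, ¬large insider sale, ¬sector-wide selloff) ≈ 0.445

Weight on poor earnings report=true, given the evidence: 0.32·0.07 = 0.022400
The normalizing constant is 0.03·0.93 + 0.32·0.07 = 0.050300
Posterior = 0.022400 / 0.050300 ≈ 0.445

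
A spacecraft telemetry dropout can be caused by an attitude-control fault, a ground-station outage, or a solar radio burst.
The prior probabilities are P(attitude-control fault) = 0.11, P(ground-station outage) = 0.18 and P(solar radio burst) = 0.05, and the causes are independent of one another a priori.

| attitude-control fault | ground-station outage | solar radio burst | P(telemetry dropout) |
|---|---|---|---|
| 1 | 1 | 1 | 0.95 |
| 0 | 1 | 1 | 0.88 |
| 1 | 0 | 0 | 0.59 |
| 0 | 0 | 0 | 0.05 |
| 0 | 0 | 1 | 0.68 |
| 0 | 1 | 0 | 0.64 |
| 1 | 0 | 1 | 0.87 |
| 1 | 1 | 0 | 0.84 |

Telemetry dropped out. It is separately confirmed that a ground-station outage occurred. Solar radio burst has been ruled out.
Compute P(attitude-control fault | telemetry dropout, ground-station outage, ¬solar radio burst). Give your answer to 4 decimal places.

Numerator (weight on configurations with attitude-control fault): 0.84·0.11 = 0.092400
The normalizing constant is 0.64·0.89 + 0.84·0.11 = 0.662000
P(attitude-control fault | telemetry dropout, ground-station outage, ¬solar radio burst) = 0.092400/0.662000 ≈ 0.1396

P(attitude-control fault | telemetry dropout, ground-station outage, ¬solar radio burst) ≈ 0.1396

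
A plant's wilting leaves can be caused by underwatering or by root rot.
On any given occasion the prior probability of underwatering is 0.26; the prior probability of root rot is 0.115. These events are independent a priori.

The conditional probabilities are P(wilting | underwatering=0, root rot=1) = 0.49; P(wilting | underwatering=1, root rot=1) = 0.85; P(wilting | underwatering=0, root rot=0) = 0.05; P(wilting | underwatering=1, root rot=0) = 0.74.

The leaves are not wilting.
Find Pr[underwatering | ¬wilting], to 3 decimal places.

Pr[underwatering | ¬wilting] ≈ 0.088

P(¬wilting) = 0.95·0.74·0.885 + 0.51·0.74·0.115 + 0.26·0.26·0.885 + 0.15·0.26·0.115 = 0.622155 + 0.043401 + 0.059826 + 0.004485 = 0.729867
The underwatering-present share is 0.059826 + 0.004485 = 0.064311.
Hence the posterior is 0.064311/0.729867 ≈ 0.088.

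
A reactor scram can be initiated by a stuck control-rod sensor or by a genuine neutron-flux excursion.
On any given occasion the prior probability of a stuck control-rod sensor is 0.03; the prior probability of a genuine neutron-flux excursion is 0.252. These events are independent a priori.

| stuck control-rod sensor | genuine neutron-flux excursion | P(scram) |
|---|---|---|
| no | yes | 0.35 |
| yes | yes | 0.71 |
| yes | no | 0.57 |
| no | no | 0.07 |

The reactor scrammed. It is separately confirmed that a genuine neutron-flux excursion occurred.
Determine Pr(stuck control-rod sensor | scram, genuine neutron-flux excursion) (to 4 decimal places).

Pr(stuck control-rod sensor | scram, genuine neutron-flux excursion) ≈ 0.0590

By total probability over both values of stuck control-rod sensor:
  P(scram | genuine neutron-flux excursion) = 0.35·0.97 + 0.71·0.03
        = 0.339500 + 0.021300 = 0.360800
Keeping only the stuck control-rod sensor-present terms gives 0.021300, so
  P(stuck control-rod sensor | scram, genuine neutron-flux excursion) = 0.021300 / 0.360800 ≈ 0.0590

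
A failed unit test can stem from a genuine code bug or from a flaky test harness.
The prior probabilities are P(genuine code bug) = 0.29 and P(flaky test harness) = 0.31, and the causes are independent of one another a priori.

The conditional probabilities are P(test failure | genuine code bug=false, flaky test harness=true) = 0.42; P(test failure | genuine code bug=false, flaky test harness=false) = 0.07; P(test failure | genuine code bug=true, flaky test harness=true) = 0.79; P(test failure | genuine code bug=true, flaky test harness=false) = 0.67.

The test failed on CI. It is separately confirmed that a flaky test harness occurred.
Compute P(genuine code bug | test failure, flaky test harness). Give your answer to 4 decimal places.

P(genuine code bug | test failure, flaky test harness) ≈ 0.4345

Enumerate both values of genuine code bug and weight by the priors:
  P(test failure | flaky test harness) = 0.42×0.71 + 0.79×0.29
        = 0.298200 + 0.229100 = 0.527300
The terms with genuine code bug present sum to 0.229100, so
  P(genuine code bug | test failure, flaky test harness) = 0.229100 / 0.527300 ≈ 0.4345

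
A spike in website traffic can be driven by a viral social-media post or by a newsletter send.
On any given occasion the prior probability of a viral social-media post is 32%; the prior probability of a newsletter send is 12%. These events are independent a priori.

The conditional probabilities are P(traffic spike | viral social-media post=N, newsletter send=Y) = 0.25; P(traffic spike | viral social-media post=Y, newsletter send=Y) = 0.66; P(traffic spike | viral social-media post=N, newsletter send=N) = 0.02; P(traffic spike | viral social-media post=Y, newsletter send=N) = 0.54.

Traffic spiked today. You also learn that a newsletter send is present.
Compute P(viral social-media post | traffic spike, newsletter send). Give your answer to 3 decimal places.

P(viral social-media post | traffic spike, newsletter send) ≈ 0.554

P(traffic spike | newsletter send) = 0.25·0.68 + 0.66·0.32 = 0.170000 + 0.211200 = 0.381200
Of this, 0.211200 comes from 0.66·0.32 (the viral social-media post=true cases).
So P(viral social-media post | traffic spike, newsletter send) = 0.211200/0.381200 ≈ 0.554.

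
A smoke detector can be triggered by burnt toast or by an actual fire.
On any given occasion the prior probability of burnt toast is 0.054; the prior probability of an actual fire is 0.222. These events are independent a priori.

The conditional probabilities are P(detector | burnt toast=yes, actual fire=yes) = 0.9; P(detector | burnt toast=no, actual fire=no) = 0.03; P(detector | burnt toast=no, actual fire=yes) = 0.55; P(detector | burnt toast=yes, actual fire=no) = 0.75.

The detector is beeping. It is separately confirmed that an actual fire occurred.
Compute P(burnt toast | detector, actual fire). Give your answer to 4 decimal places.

Enumerate both values of burnt toast and weight by the priors:
  P(detector | actual fire) = 0.55×0.946 + 0.9×0.054
        = 0.520300 + 0.048600 = 0.568900
Keeping only the burnt toast-present terms gives 0.048600, so
  P(burnt toast | detector, actual fire) = 0.048600 / 0.568900 ≈ 0.0854

P(burnt toast | detector, actual fire) ≈ 0.0854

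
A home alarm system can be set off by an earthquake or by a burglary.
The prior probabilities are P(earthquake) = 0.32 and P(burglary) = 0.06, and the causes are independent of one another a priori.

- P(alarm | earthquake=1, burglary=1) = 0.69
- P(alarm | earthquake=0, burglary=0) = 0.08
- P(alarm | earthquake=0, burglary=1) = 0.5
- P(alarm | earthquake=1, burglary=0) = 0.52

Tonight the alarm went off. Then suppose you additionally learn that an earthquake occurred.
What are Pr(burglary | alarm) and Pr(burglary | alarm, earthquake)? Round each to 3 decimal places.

By total probability over the 4 (earthquake, burglary) configurations:
  P(alarm) = 0.08·0.68·0.94 + 0.5·0.68·0.06 + 0.52·0.32·0.94 + 0.69·0.32·0.06
        = 0.051136 + 0.020400 + 0.156416 + 0.013248 = 0.241200
The terms with burglary present sum to 0.033648, so
  P(burglary | alarm) = 0.033648 / 0.241200 ≈ 0.140

Now also conditioning on earthquake=true:
P(alarm | earthquake) = 0.52·0.94 + 0.69·0.06 = 0.488800 + 0.041400 = 0.530200
Restricting to configurations with burglary present: 0.69·0.06 = 0.041400.
So P(burglary | alarm, earthquake) = 0.041400/0.530200 ≈ 0.078.

Pr(burglary | alarm) ≈ 0.140; Pr(burglary | alarm, earthquake) ≈ 0.078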